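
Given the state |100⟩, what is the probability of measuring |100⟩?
1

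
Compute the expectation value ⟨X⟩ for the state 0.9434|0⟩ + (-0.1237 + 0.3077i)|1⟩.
-0.2334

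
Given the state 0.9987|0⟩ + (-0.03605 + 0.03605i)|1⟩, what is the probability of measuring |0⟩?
0.9974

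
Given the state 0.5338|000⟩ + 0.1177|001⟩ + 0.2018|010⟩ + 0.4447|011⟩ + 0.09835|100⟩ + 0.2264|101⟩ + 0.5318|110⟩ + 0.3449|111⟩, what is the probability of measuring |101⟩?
0.05126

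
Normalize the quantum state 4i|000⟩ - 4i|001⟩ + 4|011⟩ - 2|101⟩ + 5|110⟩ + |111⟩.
0.4529i|000⟩ - 0.4529i|001⟩ + 0.4529|011⟩ - 0.2265|101⟩ + 0.5661|110⟩ + 0.1132|111⟩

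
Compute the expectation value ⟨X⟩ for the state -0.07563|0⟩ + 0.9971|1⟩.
-0.1508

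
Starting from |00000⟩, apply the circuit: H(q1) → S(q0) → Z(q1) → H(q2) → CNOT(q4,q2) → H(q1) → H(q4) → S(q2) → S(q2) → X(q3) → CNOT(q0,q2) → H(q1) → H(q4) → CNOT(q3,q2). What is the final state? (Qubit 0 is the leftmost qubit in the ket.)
-1/2|00010⟩ + 1/2|00110⟩ + 1/2|01010⟩ - 1/2|01110⟩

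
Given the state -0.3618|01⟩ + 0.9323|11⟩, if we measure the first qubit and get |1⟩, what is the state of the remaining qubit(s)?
|1⟩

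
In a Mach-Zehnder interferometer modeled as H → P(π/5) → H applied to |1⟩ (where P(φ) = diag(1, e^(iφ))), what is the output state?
(0.09549 - 0.2939i)|0⟩ + (0.9045 + 0.2939i)|1⟩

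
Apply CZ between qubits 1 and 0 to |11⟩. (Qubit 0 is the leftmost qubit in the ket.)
-|11⟩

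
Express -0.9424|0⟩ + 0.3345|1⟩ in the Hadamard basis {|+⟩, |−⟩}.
-0.4299|+⟩ - 0.9029|−⟩

With |ψ⟩ = α|0⟩ + β|1⟩, the Hadamard-basis coefficients are ⟨+|ψ⟩ = (α + β)/√2 and ⟨−|ψ⟩ = (α − β)/√2.
Here α = -0.9424, β = 0.3345: (α + β)/√2 = -0.4299, (α − β)/√2 = -0.9029.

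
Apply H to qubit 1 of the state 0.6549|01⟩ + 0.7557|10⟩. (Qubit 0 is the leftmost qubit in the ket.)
0.4631|00⟩ - 0.4631|01⟩ + 0.5344|10⟩ + 0.5344|11⟩

H on qubit 1 mixes each pair of kets that differ only in qubit 1: amplitudes (a, b) of (|…0…⟩, |…1…⟩) become ((a + b)/√2, (a − b)/√2). Kets absent from the input have amplitude 0.
(|00⟩, |01⟩): (a, b) = (0, 0.6549) → (0.4631, -0.4631)
(|10⟩, |11⟩): (a, b) = (0.7557, 0) → (0.5344, 0.5344)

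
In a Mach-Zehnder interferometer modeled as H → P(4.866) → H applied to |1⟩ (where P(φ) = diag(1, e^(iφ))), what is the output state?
(0.4235 + 0.4941i)|0⟩ + (0.5765 - 0.4941i)|1⟩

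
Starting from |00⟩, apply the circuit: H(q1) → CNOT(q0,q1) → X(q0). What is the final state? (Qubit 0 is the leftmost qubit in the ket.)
1/√2|10⟩ + 1/√2|11⟩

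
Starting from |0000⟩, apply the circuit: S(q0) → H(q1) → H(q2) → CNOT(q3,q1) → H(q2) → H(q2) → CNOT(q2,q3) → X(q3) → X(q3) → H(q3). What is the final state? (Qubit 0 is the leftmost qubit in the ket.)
1/√8|0000⟩ + 1/√8|0001⟩ + 1/√8|0010⟩ - 1/√8|0011⟩ + 1/√8|0100⟩ + 1/√8|0101⟩ + 1/√8|0110⟩ - 1/√8|0111⟩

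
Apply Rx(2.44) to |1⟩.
-0.9391i|0⟩ + 0.3436|1⟩

Rx(2.44) = [[cos(θ/2), −i·sin(θ/2)], [−i·sin(θ/2), cos(θ/2)]]; θ = 2.44, cos(θ/2) ≈ 0.343646, sin(θ/2) ≈ 0.939099.
With a = amp(|0⟩) = 0 and b = amp(|1⟩) = 1:
new amp(|0⟩) = (0.343646)·a + (-0.939099i)·b = -0.9391i
new amp(|1⟩) = (-0.939099i)·a + (0.343646)·b = 0.3436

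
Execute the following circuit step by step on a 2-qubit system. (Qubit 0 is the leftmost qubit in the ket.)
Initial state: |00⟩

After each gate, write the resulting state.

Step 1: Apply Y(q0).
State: i|10⟩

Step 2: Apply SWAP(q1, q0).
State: i|01⟩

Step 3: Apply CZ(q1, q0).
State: i|01⟩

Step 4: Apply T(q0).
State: i|01⟩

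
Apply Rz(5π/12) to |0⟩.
(0.7934 - 0.6088i)|0⟩

Rz(5π/12) = [[e^(−iθ/2), 0], [0, e^(iθ/2)]] with e^(±iθ/2) = cos(θ/2) ± i·sin(θ/2); θ = 5π/12, cos(θ/2) ≈ 0.793353, sin(θ/2) ≈ 0.608761.
With a = amp(|0⟩) = 1 and b = amp(|1⟩) = 0:
new amp(|0⟩) = (0.793353 - 0.608761i)·a = (0.7934 - 0.6088i)
new amp(|1⟩) = (0.793353 + 0.608761i)·b = 0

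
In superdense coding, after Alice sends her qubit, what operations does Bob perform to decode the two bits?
CNOT (Alice's qubit controls Bob's), then H on Alice's qubit, then measure both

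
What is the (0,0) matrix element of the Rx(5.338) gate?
-0.8904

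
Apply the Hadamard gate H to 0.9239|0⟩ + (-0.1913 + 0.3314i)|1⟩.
(0.518 + 0.2343i)|0⟩ + (0.7886 - 0.2343i)|1⟩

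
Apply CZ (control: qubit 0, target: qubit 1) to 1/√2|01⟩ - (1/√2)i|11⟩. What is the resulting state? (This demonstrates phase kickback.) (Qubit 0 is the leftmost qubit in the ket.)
1/√2|01⟩ + (1/√2)i|11⟩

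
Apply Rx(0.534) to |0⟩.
0.9646|0⟩ - 0.2638i|1⟩

Rx(0.534) = [[cos(θ/2), −i·sin(θ/2)], [−i·sin(θ/2), cos(θ/2)]]; θ = 0.534, cos(θ/2) ≈ 0.964567, sin(θ/2) ≈ 0.263839.
With a = amp(|0⟩) = 1 and b = amp(|1⟩) = 0:
new amp(|0⟩) = (0.964567)·a + (-0.263839i)·b = 0.9646
new amp(|1⟩) = (-0.263839i)·a + (0.964567)·b = -0.2638i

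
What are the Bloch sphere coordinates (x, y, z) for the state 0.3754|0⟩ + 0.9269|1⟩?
(0.6959, 0, -0.7182)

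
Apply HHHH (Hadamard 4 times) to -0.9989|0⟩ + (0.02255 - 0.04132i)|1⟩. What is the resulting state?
-0.9989|0⟩ + (0.02255 - 0.04132i)|1⟩

H² = I, so an even number of Hadamards cancels: H^4 = I and the state is unchanged.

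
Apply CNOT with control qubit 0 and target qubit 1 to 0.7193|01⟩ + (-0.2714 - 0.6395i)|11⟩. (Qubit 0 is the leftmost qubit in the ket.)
0.7193|01⟩ + (-0.2714 - 0.6395i)|10⟩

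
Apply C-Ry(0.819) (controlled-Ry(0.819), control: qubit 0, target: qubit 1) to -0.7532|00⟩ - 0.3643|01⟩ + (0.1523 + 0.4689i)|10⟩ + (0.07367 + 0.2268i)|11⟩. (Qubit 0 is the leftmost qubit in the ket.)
-0.7532|00⟩ - 0.3643|01⟩ + (0.1104 + 0.3398i)|10⟩ + (0.1282 + 0.3947i)|11⟩

C-Ry(0.819) leaves the control-|0⟩ kets |00⟩, |01⟩ unchanged and applies Ry(0.819) to qubit 1 on the control-|1⟩ pair (|10⟩, |11⟩).
Ry(0.819) = [[cos(θ/2), −sin(θ/2)], [sin(θ/2), cos(θ/2)]]; θ = 0.819, cos(θ/2) ≈ 0.91732, sin(θ/2) ≈ 0.398151.
With a = amp(|10⟩) = (0.1523 + 0.4689i) and b = amp(|11⟩) = (0.07367 + 0.2268i):
new amp(|10⟩) = (0.91732)·a + (-0.398151)·b = (0.1104 + 0.3398i)
new amp(|11⟩) = (0.398151)·a + (0.91732)·b = (0.1282 + 0.3947i)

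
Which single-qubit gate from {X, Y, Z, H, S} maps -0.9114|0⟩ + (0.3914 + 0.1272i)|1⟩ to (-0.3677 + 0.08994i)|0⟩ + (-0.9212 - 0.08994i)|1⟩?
H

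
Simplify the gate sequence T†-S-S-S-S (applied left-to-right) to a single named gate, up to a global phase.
T†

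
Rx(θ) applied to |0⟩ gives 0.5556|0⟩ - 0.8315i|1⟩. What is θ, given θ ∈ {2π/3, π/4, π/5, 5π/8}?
5π/8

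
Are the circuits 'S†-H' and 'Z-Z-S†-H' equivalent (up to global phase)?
Yes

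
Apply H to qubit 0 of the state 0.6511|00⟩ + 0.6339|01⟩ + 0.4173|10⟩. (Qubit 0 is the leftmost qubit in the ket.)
0.7555|00⟩ + 0.4482|01⟩ + 0.1653|10⟩ + 0.4482|11⟩

H on qubit 0 mixes each pair of kets that differ only in qubit 0: amplitudes (a, b) of (|…0…⟩, |…1…⟩) become ((a + b)/√2, (a − b)/√2). Kets absent from the input have amplitude 0.
(|00⟩, |10⟩): (a, b) = (0.6511, 0.4173) → (0.7555, 0.1653)
(|01⟩, |11⟩): (a, b) = (0.6339, 0) → (0.4482, 0.4482)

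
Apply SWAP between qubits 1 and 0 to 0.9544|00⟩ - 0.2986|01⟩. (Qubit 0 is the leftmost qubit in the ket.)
0.9544|00⟩ - 0.2986|10⟩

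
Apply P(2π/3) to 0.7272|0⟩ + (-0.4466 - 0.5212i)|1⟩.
0.7272|0⟩ + (0.6747 - 0.1262i)|1⟩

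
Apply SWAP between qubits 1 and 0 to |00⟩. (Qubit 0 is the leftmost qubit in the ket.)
|00⟩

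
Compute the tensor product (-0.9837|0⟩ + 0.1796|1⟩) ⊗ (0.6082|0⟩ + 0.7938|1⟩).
-0.5983|00⟩ - 0.7809|01⟩ + 0.1092|10⟩ + 0.1426|11⟩

amp(|b₁b₂…⟩) = product of the factor amplitudes for bits b₁, b₂, …; only kets whose every factor amplitude is nonzero survive.
|00⟩: (-0.9837)(0.6082) = -0.5983
|01⟩: (-0.9837)(0.7938) = -0.7809
|10⟩: (0.1796)(0.6082) = 0.1092
|11⟩: (0.1796)(0.7938) = 0.1426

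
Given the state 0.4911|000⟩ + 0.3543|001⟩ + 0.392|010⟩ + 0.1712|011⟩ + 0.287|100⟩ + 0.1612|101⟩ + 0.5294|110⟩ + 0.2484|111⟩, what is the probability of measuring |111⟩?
0.0617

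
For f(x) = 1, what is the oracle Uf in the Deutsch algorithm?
I ⊗ X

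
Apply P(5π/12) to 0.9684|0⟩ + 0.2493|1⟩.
0.9684|0⟩ + (0.06452 + 0.2408i)|1⟩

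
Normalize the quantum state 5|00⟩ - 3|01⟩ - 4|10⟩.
1/√2|00⟩ - 0.4243|01⟩ - 0.5657|10⟩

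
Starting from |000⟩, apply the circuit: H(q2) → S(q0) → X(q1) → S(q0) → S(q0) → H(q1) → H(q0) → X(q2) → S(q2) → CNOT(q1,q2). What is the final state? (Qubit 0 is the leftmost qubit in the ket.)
1/√8|000⟩ + (1/√8)i|001⟩ - (1/√8)i|010⟩ - 1/√8|011⟩ + 1/√8|100⟩ + (1/√8)i|101⟩ - (1/√8)i|110⟩ - 1/√8|111⟩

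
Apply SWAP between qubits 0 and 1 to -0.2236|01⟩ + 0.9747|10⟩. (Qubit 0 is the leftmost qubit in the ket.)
0.9747|01⟩ - 0.2236|10⟩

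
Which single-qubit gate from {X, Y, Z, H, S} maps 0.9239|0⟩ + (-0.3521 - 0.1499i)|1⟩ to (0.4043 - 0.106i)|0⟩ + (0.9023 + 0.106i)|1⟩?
H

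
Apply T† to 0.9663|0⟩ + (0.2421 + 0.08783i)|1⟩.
0.9663|0⟩ + (0.2333 - 0.1091i)|1⟩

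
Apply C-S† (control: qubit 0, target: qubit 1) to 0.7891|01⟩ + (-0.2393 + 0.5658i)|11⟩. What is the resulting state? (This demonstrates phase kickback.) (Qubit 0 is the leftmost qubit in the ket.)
0.7891|01⟩ + (0.5658 + 0.2393i)|11⟩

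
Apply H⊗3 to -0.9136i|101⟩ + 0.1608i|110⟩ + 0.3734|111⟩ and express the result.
(0.132 - 0.2662i)|000⟩ + (-0.132 + 0.3799i)|001⟩ + (-0.132 - 0.3799i)|010⟩ + (0.132 + 0.2662i)|011⟩ + (-0.132 + 0.2662i)|100⟩ + (0.132 - 0.3799i)|101⟩ + (0.132 + 0.3799i)|110⟩ + (-0.132 - 0.2662i)|111⟩

H⊗3 gives amp(|y⟩) = (1/2√2) Σ_x (−1)^(x·y) amp(|x⟩), where x·y is the number of positions in which both x and y have a 1.
|000⟩: (-0.9136i + 0.1608i + 0.3734)/(2√2) = (0.132 - 0.2662i)
|001⟩: (0.9136i + 0.1608i - 0.3734)/(2√2) = (-0.132 + 0.3799i)
|010⟩: (-0.9136i - 0.1608i - 0.3734)/(2√2) = (-0.132 - 0.3799i)
|011⟩: (0.9136i - 0.1608i + 0.3734)/(2√2) = (0.132 + 0.2662i)
|100⟩: (0.9136i - 0.1608i - 0.3734)/(2√2) = (-0.132 + 0.2662i)
|101⟩: (-0.9136i - 0.1608i + 0.3734)/(2√2) = (0.132 - 0.3799i)
|110⟩: (0.9136i + 0.1608i + 0.3734)/(2√2) = (0.132 + 0.3799i)
|111⟩: (-0.9136i + 0.1608i - 0.3734)/(2√2) = (-0.132 - 0.2662i)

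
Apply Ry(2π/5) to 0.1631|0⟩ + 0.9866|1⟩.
-0.448|0⟩ + 0.894|1⟩

Ry(2π/5) = [[cos(θ/2), −sin(θ/2)], [sin(θ/2), cos(θ/2)]]; θ = 2π/5, cos(θ/2) ≈ 0.809017, sin(θ/2) ≈ 0.587785.
With a = amp(|0⟩) = 0.1631 and b = amp(|1⟩) = 0.9866:
new amp(|0⟩) = (0.809017)·a + (-0.587785)·b = -0.448
new amp(|1⟩) = (0.587785)·a + (0.809017)·b = 0.894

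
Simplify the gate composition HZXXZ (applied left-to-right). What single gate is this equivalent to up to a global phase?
H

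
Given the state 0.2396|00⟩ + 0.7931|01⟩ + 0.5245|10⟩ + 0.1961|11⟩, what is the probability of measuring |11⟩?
0.03846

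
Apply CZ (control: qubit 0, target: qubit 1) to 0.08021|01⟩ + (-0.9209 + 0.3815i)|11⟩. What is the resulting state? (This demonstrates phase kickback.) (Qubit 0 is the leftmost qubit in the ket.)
0.08021|01⟩ + (0.9209 - 0.3815i)|11⟩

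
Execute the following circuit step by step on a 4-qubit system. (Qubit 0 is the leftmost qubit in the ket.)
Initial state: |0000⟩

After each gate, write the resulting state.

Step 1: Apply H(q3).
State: 1/√2|0000⟩ + 1/√2|0001⟩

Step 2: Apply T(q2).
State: 1/√2|0000⟩ + 1/√2|0001⟩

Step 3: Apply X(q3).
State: 1/√2|0000⟩ + 1/√2|0001⟩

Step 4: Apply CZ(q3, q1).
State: 1/√2|0000⟩ + 1/√2|0001⟩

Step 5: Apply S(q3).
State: 1/√2|0000⟩ + (1/√2)i|0001⟩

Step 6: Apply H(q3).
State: (1/2 + (1/2)i)|0000⟩ + (1/2 - (1/2)i)|0001⟩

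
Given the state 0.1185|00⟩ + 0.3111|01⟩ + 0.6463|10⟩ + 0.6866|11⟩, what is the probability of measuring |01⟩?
0.09678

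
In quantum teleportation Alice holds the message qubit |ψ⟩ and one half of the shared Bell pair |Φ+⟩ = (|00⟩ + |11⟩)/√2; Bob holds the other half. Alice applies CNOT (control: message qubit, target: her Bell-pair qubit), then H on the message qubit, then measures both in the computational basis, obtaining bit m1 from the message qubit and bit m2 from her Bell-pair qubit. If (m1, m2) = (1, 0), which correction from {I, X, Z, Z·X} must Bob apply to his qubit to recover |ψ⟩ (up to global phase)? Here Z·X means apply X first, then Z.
Z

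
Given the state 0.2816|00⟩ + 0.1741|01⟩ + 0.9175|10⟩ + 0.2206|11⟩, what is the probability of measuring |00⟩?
0.0793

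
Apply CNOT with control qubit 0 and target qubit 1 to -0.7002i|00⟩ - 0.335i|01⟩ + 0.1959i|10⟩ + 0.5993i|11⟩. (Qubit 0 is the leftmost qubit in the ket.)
-0.7002i|00⟩ - 0.335i|01⟩ + 0.5993i|10⟩ + 0.1959i|11⟩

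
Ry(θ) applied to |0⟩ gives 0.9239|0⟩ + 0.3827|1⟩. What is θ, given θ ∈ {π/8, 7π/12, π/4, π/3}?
π/4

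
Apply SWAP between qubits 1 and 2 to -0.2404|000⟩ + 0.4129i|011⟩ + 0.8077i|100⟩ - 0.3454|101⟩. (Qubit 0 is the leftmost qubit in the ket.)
-0.2404|000⟩ + 0.4129i|011⟩ + 0.8077i|100⟩ - 0.3454|110⟩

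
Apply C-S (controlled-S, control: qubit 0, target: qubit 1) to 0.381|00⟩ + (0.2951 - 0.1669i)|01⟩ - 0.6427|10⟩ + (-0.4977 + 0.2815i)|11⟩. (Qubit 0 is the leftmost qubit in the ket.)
0.381|00⟩ + (0.2951 - 0.1669i)|01⟩ - 0.6427|10⟩ + (-0.2815 - 0.4977i)|11⟩

C-S leaves the control-|0⟩ kets |00⟩, |01⟩ unchanged and applies S to qubit 1 on the control-|1⟩ pair (|10⟩, |11⟩).
S = [[1, 0], [0, i]].
With a = amp(|10⟩) = -0.6427 and b = amp(|11⟩) = (-0.4977 + 0.2815i):
new amp(|10⟩) = (1)·a = -0.6427
new amp(|11⟩) = (i)·b = (-0.2815 - 0.4977i)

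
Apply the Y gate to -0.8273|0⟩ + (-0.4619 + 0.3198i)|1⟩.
(0.3198 + 0.4619i)|0⟩ - 0.8273i|1⟩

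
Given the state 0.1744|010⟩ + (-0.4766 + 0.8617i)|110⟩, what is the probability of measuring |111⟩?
0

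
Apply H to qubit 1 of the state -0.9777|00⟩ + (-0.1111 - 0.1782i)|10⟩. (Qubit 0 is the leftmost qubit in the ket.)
-0.6913|00⟩ - 0.6913|01⟩ + (-0.07856 - 0.126i)|10⟩ + (-0.07856 - 0.126i)|11⟩

H on qubit 1 mixes each pair of kets that differ only in qubit 1: amplitudes (a, b) of (|…0…⟩, |…1…⟩) become ((a + b)/√2, (a − b)/√2). Kets absent from the input have amplitude 0.
(|00⟩, |01⟩): (a, b) = (-0.9777, 0) → (-0.6913, -0.6913)
(|10⟩, |11⟩): (a, b) = ((-0.1111 - 0.1782i), 0) → ((-0.07856 - 0.126i), (-0.07856 - 0.126i))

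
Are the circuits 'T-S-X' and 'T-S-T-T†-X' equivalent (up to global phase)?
Yes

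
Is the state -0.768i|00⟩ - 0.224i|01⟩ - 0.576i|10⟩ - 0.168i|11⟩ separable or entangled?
Separable

Writing the state as a|00⟩ + b|01⟩ + c|10⟩ + d|11⟩, it is a product state iff ad − bc = 0.
Here (a, b, c, d) = (-0.768i, -0.224i, -0.576i, -0.168i): ad − bc = (-0.768i)(-0.168i) − (-0.224i)(-0.576i) = 0, so the state is separable.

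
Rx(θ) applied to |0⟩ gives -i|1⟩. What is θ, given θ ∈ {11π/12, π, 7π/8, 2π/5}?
π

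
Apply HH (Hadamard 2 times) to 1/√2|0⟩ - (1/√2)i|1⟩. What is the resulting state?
1/√2|0⟩ - (1/√2)i|1⟩

H² = I, so an even number of Hadamards cancels: H^2 = I and the state is unchanged.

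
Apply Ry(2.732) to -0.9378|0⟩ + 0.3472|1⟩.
-0.5307|0⟩ - 0.8476|1⟩

Ry(2.732) = [[cos(θ/2), −sin(θ/2)], [sin(θ/2), cos(θ/2)]]; θ = 2.732, cos(θ/2) ≈ 0.203368, sin(θ/2) ≈ 0.979102.
With a = amp(|0⟩) = -0.9378 and b = amp(|1⟩) = 0.3472:
new amp(|0⟩) = (0.203368)·a + (-0.979102)·b = -0.5307
new amp(|1⟩) = (0.979102)·a + (0.203368)·b = -0.8476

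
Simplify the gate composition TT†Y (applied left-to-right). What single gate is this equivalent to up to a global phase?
Y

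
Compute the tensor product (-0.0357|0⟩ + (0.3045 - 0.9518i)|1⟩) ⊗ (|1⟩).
-0.0357|01⟩ + (0.3045 - 0.9518i)|11⟩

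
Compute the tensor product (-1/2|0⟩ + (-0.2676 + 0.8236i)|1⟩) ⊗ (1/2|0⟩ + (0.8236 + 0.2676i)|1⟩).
-0.25|00⟩ + (-0.4118 - 0.1338i)|01⟩ + (-0.1338 + 0.4118i)|10⟩ + (-0.4408 + 0.6067i)|11⟩

amp(|b₁b₂…⟩) = product of the factor amplitudes for bits b₁, b₂, …; only kets whose every factor amplitude is nonzero survive.
|00⟩: (-1/2)(1/2) = -0.25
|01⟩: (-1/2)(0.8236 + 0.2676i) = (-0.4118 - 0.1338i)
|10⟩: (-0.2676 + 0.8236i)(1/2) = (-0.1338 + 0.4118i)
|11⟩: (-0.2676 + 0.8236i)(0.8236 + 0.2676i) = (-0.4408 + 0.6067i)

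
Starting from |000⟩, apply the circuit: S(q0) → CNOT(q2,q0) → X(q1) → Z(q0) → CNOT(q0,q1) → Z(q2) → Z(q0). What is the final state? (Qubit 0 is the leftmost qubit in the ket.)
|010⟩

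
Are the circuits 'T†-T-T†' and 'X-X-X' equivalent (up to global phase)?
No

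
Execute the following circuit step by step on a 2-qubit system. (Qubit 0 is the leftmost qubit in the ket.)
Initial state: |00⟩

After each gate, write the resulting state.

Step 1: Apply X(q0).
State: |10⟩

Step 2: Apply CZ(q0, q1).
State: |10⟩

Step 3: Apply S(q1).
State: |10⟩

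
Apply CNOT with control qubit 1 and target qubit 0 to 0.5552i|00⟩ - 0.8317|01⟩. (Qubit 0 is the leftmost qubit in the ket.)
0.5552i|00⟩ - 0.8317|11⟩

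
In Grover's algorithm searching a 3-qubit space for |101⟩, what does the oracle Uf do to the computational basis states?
Uf|x⟩ = -|x⟩ if x = 101, else |x⟩ (phase flip on target)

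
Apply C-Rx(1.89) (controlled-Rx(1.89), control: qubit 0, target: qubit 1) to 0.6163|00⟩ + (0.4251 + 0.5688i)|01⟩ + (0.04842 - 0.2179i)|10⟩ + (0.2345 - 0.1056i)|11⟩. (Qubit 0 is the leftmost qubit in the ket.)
0.6163|00⟩ + (0.4251 + 0.5688i)|01⟩ + (-0.05723 - 0.3177i)|10⟩ + (-0.03925 - 0.1011i)|11⟩

C-Rx(1.89) leaves the control-|0⟩ kets |00⟩, |01⟩ unchanged and applies Rx(1.89) to qubit 1 on the control-|1⟩ pair (|10⟩, |11⟩).
Rx(1.89) = [[cos(θ/2), −i·sin(θ/2)], [−i·sin(θ/2), cos(θ/2)]]; θ = 1.89, cos(θ/2) ≈ 0.585743, sin(θ/2) ≈ 0.810497.
With a = amp(|10⟩) = (0.04842 - 0.2179i) and b = amp(|11⟩) = (0.2345 - 0.1056i):
new amp(|10⟩) = (0.585743)·a + (-0.810497i)·b = (-0.05723 - 0.3177i)
new amp(|11⟩) = (-0.810497i)·a + (0.585743)·b = (-0.03925 - 0.1011i)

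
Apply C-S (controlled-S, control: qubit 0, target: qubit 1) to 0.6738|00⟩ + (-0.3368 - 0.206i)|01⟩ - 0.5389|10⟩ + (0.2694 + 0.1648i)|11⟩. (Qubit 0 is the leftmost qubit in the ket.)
0.6738|00⟩ + (-0.3368 - 0.206i)|01⟩ - 0.5389|10⟩ + (-0.1648 + 0.2694i)|11⟩

C-S leaves the control-|0⟩ kets |00⟩, |01⟩ unchanged and applies S to qubit 1 on the control-|1⟩ pair (|10⟩, |11⟩).
S = [[1, 0], [0, i]].
With a = amp(|10⟩) = -0.5389 and b = amp(|11⟩) = (0.2694 + 0.1648i):
new amp(|10⟩) = (1)·a = -0.5389
new amp(|11⟩) = (i)·b = (-0.1648 + 0.2694i)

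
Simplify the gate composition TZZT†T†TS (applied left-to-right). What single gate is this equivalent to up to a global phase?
S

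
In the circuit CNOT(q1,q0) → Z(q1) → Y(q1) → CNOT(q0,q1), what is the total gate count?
4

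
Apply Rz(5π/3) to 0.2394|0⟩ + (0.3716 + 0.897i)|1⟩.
(-0.2073 - 0.1197i)|0⟩ + (-0.7703 - 0.591i)|1⟩

Rz(5π/3) = [[e^(−iθ/2), 0], [0, e^(iθ/2)]] with e^(±iθ/2) = cos(θ/2) ± i·sin(θ/2); θ = 5π/3, cos(θ/2) ≈ -0.866025, sin(θ/2) ≈ 0.5.
With a = amp(|0⟩) = 0.2394 and b = amp(|1⟩) = (0.3716 + 0.897i):
new amp(|0⟩) = (-0.866025 - 0.5i)·a = (-0.2073 - 0.1197i)
new amp(|1⟩) = (-0.866025 + 0.5i)·b = (-0.7703 - 0.591i)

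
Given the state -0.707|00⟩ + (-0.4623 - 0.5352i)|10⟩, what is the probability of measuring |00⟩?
0.4998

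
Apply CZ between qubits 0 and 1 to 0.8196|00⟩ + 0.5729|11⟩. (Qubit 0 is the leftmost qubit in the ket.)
0.8196|00⟩ - 0.5729|11⟩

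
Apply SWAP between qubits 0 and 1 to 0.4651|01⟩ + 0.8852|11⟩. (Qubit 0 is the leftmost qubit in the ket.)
0.4651|10⟩ + 0.8852|11⟩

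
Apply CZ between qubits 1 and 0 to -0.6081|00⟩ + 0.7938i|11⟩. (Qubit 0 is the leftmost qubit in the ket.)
-0.6081|00⟩ - 0.7938i|11⟩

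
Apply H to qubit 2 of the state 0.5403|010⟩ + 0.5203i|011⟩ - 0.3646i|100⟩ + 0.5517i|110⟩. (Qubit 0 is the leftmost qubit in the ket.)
(0.382 + 0.3679i)|010⟩ + (0.382 - 0.3679i)|011⟩ - 0.2578i|100⟩ - 0.2578i|101⟩ + 0.3901i|110⟩ + 0.3901i|111⟩

H on qubit 2 mixes each pair of kets that differ only in qubit 2: amplitudes (a, b) of (|…0…⟩, |…1…⟩) become ((a + b)/√2, (a − b)/√2). Kets absent from the input have amplitude 0.
(|010⟩, |011⟩): (a, b) = (0.5403, 0.5203i) → ((0.382 + 0.3679i), (0.382 - 0.3679i))
(|100⟩, |101⟩): (a, b) = (-0.3646i, 0) → (-0.2578i, -0.2578i)
(|110⟩, |111⟩): (a, b) = (0.5517i, 0) → (0.3901i, 0.3901i)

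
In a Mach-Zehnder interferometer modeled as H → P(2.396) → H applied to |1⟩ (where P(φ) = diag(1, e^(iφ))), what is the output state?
(0.8673 - 0.3392i)|0⟩ + (0.1327 + 0.3392i)|1⟩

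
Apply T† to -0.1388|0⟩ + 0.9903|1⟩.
-0.1388|0⟩ + (0.7002 - 0.7002i)|1⟩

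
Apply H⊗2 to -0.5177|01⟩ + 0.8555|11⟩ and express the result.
0.1689|00⟩ - 0.1689|01⟩ - 0.6866|10⟩ + 0.6866|11⟩

H⊗2 gives amp(|y⟩) = (1/2) Σ_x (−1)^(x·y) amp(|x⟩), where x·y is the number of positions in which both x and y have a 1.
|00⟩: (-0.5177 + 0.8555)/2 = 0.1689
|01⟩: (0.5177 - 0.8555)/2 = -0.1689
|10⟩: (-0.5177 - 0.8555)/2 = -0.6866
|11⟩: (0.5177 + 0.8555)/2 = 0.6866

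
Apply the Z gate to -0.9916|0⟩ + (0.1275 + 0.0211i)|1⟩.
-0.9916|0⟩ + (-0.1275 - 0.0211i)|1⟩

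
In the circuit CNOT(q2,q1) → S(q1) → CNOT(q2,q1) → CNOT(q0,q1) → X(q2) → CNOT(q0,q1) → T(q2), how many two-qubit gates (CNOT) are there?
4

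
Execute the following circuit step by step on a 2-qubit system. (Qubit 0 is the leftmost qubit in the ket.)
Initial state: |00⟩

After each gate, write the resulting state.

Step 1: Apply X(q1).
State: |01⟩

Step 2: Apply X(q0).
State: |11⟩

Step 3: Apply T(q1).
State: (1/√2 + (1/√2)i)|11⟩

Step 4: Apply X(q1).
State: (1/√2 + (1/√2)i)|10⟩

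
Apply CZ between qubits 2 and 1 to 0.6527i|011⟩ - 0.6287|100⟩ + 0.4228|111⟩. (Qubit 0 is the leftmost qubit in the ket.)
-0.6527i|011⟩ - 0.6287|100⟩ - 0.4228|111⟩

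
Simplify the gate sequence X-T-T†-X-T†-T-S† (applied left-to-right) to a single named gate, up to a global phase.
S†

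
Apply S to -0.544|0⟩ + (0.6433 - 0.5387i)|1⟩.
-0.544|0⟩ + (0.5387 + 0.6433i)|1⟩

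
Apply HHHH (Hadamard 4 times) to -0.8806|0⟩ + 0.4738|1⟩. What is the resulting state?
-0.8806|0⟩ + 0.4738|1⟩

H² = I, so an even number of Hadamards cancels: H^4 = I and the state is unchanged.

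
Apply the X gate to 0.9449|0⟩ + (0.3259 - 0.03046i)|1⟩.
(0.3259 - 0.03046i)|0⟩ + 0.9449|1⟩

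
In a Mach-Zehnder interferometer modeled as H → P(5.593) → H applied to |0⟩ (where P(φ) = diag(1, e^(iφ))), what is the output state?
(0.8856 - 0.3183i)|0⟩ + (0.1144 + 0.3183i)|1⟩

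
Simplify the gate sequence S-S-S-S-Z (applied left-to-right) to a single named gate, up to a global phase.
Z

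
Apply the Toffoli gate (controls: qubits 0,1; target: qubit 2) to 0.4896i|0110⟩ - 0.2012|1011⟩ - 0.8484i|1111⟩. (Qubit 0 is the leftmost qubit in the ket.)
0.4896i|0110⟩ - 0.2012|1011⟩ - 0.8484i|1101⟩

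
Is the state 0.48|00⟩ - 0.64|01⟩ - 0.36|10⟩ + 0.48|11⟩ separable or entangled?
Separable

Writing the state as a|00⟩ + b|01⟩ + c|10⟩ + d|11⟩, it is a product state iff ad − bc = 0.
Here (a, b, c, d) = (0.48, -0.64, -0.36, 0.48): ad − bc = (0.48)(0.48) − (-0.64)(-0.36) = 0, so the state is separable.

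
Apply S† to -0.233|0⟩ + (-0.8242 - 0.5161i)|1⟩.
-0.233|0⟩ + (-0.5161 + 0.8242i)|1⟩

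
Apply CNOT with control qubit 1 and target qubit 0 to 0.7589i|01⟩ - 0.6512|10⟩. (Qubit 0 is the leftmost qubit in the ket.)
-0.6512|10⟩ + 0.7589i|11⟩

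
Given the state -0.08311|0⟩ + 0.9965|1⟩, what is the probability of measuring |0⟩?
0.006907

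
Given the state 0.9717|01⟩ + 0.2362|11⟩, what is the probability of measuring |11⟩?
0.05579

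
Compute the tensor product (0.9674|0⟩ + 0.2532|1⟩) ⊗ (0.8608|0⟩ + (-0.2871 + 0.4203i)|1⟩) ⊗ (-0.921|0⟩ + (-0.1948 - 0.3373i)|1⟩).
-0.767|000⟩ + (-0.1622 - 0.2809i)|001⟩ + (0.2558 - 0.3745i)|010⟩ + (0.1912 + 0.01448i)|011⟩ - 0.2007|100⟩ + (-0.04246 - 0.07352i)|101⟩ + (0.06695 - 0.09801i)|110⟩ + (0.05006 + 0.003789i)|111⟩

amp(|b₁b₂…⟩) = product of the factor amplitudes for bits b₁, b₂, …; only kets whose every factor amplitude is nonzero survive.
|000⟩: (0.9674)(0.8608)(-0.921) = -0.767
|001⟩: (0.9674)(0.8608)(-0.1948 - 0.3373i) = (-0.1622 - 0.2809i)
|010⟩: (0.9674)(-0.2871 + 0.4203i)(-0.921) = (0.2558 - 0.3745i)
|011⟩: (0.9674)(-0.2871 + 0.4203i)(-0.1948 - 0.3373i) = (0.1912 + 0.01448i)
|100⟩: (0.2532)(0.8608)(-0.921) = -0.2007
|101⟩: (0.2532)(0.8608)(-0.1948 - 0.3373i) = (-0.04246 - 0.07352i)
|110⟩: (0.2532)(-0.2871 + 0.4203i)(-0.921) = (0.06695 - 0.09801i)
|111⟩: (0.2532)(-0.2871 + 0.4203i)(-0.1948 - 0.3373i) = (0.05006 + 0.003789i)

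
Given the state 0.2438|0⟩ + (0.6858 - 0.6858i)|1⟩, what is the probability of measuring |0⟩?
0.05944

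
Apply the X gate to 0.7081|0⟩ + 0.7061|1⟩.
0.7061|0⟩ + 0.7081|1⟩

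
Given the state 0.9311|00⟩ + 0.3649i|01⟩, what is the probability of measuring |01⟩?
0.1332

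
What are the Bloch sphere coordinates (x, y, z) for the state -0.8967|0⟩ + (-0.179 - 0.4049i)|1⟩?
(0.321, 0.7261, 0.6081)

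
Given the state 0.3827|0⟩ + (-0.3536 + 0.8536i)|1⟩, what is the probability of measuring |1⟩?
0.8537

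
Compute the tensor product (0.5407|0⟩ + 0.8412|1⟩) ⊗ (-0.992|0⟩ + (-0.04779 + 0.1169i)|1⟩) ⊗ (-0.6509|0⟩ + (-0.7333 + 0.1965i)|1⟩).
0.3491|000⟩ + (0.3933 - 0.1054i)|001⟩ + (0.01682 - 0.04114i)|010⟩ + (0.006528 - 0.05143i)|011⟩ + 0.5432|100⟩ + (0.6119 - 0.164i)|101⟩ + (0.02617 - 0.06401i)|110⟩ + (0.01016 - 0.08001i)|111⟩

amp(|b₁b₂…⟩) = product of the factor amplitudes for bits b₁, b₂, …; only kets whose every factor amplitude is nonzero survive.
|000⟩: (0.5407)(-0.992)(-0.6509) = 0.3491
|001⟩: (0.5407)(-0.992)(-0.7333 + 0.1965i) = (0.3933 - 0.1054i)
|010⟩: (0.5407)(-0.04779 + 0.1169i)(-0.6509) = (0.01682 - 0.04114i)
|011⟩: (0.5407)(-0.04779 + 0.1169i)(-0.7333 + 0.1965i) = (0.006528 - 0.05143i)
|100⟩: (0.8412)(-0.992)(-0.6509) = 0.5432
|101⟩: (0.8412)(-0.992)(-0.7333 + 0.1965i) = (0.6119 - 0.164i)
|110⟩: (0.8412)(-0.04779 + 0.1169i)(-0.6509) = (0.02617 - 0.06401i)
|111⟩: (0.8412)(-0.04779 + 0.1169i)(-0.7333 + 0.1965i) = (0.01016 - 0.08001i)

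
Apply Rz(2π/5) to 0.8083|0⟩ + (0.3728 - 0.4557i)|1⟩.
(0.6539 - 0.4751i)|0⟩ + (0.5695 - 0.1495i)|1⟩

Rz(2π/5) = [[e^(−iθ/2), 0], [0, e^(iθ/2)]] with e^(±iθ/2) = cos(θ/2) ± i·sin(θ/2); θ = 2π/5, cos(θ/2) ≈ 0.809017, sin(θ/2) ≈ 0.587785.
With a = amp(|0⟩) = 0.8083 and b = amp(|1⟩) = (0.3728 - 0.4557i):
new amp(|0⟩) = (0.809017 - 0.587785i)·a = (0.6539 - 0.4751i)
new amp(|1⟩) = (0.809017 + 0.587785i)·b = (0.5695 - 0.1495i)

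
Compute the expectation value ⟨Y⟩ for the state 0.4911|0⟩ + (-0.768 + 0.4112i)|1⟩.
0.4039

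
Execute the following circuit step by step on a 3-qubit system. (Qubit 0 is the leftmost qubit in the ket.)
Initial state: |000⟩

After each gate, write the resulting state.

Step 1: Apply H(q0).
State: 1/√2|000⟩ + 1/√2|100⟩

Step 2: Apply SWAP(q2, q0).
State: 1/√2|000⟩ + 1/√2|001⟩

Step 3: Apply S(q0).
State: 1/√2|000⟩ + 1/√2|001⟩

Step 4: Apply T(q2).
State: 1/√2|000⟩ + (1/2 + (1/2)i)|001⟩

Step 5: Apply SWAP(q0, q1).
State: 1/√2|000⟩ + (1/2 + (1/2)i)|001⟩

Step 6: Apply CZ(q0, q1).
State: 1/√2|000⟩ + (1/2 + (1/2)i)|001⟩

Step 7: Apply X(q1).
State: 1/√2|010⟩ + (1/2 + (1/2)i)|011⟩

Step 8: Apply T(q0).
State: 1/√2|010⟩ + (1/2 + (1/2)i)|011⟩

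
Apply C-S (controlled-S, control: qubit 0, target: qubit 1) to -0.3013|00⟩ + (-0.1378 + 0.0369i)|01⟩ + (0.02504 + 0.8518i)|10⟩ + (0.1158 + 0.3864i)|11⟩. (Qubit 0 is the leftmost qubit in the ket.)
-0.3013|00⟩ + (-0.1378 + 0.0369i)|01⟩ + (0.02504 + 0.8518i)|10⟩ + (-0.3864 + 0.1158i)|11⟩

C-S leaves the control-|0⟩ kets |00⟩, |01⟩ unchanged and applies S to qubit 1 on the control-|1⟩ pair (|10⟩, |11⟩).
S = [[1, 0], [0, i]].
With a = amp(|10⟩) = (0.02504 + 0.8518i) and b = amp(|11⟩) = (0.1158 + 0.3864i):
new amp(|10⟩) = (1)·a = (0.02504 + 0.8518i)
new amp(|11⟩) = (i)·b = (-0.3864 + 0.1158i)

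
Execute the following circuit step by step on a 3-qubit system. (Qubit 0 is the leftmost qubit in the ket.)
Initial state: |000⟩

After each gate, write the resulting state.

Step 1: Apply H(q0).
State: 1/√2|000⟩ + 1/√2|100⟩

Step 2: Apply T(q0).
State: 1/√2|000⟩ + (1/2 + (1/2)i)|100⟩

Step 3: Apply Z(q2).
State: 1/√2|000⟩ + (1/2 + (1/2)i)|100⟩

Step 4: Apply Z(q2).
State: 1/√2|000⟩ + (1/2 + (1/2)i)|100⟩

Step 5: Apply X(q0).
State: (1/2 + (1/2)i)|000⟩ + 1/√2|100⟩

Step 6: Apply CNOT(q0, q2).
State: (1/2 + (1/2)i)|000⟩ + 1/√2|101⟩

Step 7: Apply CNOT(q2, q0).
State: (1/2 + (1/2)i)|000⟩ + 1/√2|001⟩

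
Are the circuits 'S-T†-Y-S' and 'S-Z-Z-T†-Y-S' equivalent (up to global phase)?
Yes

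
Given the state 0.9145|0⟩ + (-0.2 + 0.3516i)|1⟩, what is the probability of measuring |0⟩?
0.8363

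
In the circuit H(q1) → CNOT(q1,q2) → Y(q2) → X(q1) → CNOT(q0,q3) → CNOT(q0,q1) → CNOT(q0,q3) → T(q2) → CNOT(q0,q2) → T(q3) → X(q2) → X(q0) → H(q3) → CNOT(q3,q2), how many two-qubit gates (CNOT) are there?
6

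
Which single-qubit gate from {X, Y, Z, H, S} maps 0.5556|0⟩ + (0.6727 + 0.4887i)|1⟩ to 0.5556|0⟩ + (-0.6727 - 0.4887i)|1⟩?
Z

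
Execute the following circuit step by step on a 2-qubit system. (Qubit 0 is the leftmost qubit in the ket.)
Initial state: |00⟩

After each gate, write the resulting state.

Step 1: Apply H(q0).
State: 1/√2|00⟩ + 1/√2|10⟩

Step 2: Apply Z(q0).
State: 1/√2|00⟩ - 1/√2|10⟩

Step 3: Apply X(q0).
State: -1/√2|00⟩ + 1/√2|10⟩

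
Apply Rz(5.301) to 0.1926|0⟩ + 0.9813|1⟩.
(-0.1698 - 0.09083i)|0⟩ + (-0.8653 + 0.4628i)|1⟩

Rz(5.301) = [[e^(−iθ/2), 0], [0, e^(iθ/2)]] with e^(±iθ/2) = cos(θ/2) ± i·sin(θ/2); θ = 5.301, cos(θ/2) ≈ -0.881818, sin(θ/2) ≈ 0.47159.
With a = amp(|0⟩) = 0.1926 and b = amp(|1⟩) = 0.9813:
new amp(|0⟩) = (-0.881818 - 0.47159i)·a = (-0.1698 - 0.09083i)
new amp(|1⟩) = (-0.881818 + 0.47159i)·b = (-0.8653 + 0.4628i)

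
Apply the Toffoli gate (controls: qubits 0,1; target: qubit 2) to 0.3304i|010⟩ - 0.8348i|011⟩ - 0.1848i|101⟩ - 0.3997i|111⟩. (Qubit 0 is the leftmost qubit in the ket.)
0.3304i|010⟩ - 0.8348i|011⟩ - 0.1848i|101⟩ - 0.3997i|110⟩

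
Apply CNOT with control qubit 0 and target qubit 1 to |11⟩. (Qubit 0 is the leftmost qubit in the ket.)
|10⟩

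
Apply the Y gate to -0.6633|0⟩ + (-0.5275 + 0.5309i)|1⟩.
(0.5309 + 0.5275i)|0⟩ - 0.6633i|1⟩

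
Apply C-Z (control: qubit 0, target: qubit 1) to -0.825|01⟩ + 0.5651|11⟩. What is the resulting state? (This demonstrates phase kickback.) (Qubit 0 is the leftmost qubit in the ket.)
-0.825|01⟩ - 0.5651|11⟩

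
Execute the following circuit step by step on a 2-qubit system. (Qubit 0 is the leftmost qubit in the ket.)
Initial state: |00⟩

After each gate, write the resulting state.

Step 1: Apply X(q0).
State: |10⟩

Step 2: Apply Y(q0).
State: -i|00⟩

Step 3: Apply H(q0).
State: -(1/√2)i|00⟩ - (1/√2)i|10⟩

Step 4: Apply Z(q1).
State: -(1/√2)i|00⟩ - (1/√2)i|10⟩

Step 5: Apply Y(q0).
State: -1/√2|00⟩ + 1/√2|10⟩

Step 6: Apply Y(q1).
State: -(1/√2)i|01⟩ + (1/√2)i|11⟩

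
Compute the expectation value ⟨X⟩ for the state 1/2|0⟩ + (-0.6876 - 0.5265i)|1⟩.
-0.6876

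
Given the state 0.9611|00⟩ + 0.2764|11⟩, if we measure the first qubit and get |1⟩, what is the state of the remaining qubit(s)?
|1⟩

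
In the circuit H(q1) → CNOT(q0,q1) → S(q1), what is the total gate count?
3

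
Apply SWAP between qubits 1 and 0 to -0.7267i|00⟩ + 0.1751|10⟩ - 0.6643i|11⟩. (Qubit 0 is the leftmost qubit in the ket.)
-0.7267i|00⟩ + 0.1751|01⟩ - 0.6643i|11⟩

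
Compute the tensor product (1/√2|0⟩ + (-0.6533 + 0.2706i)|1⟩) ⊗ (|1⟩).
1/√2|01⟩ + (-0.6533 + 0.2706i)|11⟩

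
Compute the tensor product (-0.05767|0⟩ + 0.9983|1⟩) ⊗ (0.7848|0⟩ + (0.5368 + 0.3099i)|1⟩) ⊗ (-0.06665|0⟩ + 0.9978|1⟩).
0.003017|000⟩ - 0.04516|001⟩ + (0.002063 + 0.001191i)|010⟩ + (-0.03089 - 0.01783i)|011⟩ - 0.05222|100⟩ + 0.7817|101⟩ + (-0.03572 - 0.02062i)|110⟩ + (0.5347 + 0.3087i)|111⟩

amp(|b₁b₂…⟩) = product of the factor amplitudes for bits b₁, b₂, …; only kets whose every factor amplitude is nonzero survive.
|000⟩: (-0.05767)(0.7848)(-0.06665) = 0.003017
|001⟩: (-0.05767)(0.7848)(0.9978) = -0.04516
|010⟩: (-0.05767)(0.5368 + 0.3099i)(-0.06665) = (0.002063 + 0.001191i)
|011⟩: (-0.05767)(0.5368 + 0.3099i)(0.9978) = (-0.03089 - 0.01783i)
|100⟩: (0.9983)(0.7848)(-0.06665) = -0.05222
|101⟩: (0.9983)(0.7848)(0.9978) = 0.7817
|110⟩: (0.9983)(0.5368 + 0.3099i)(-0.06665) = (-0.03572 - 0.02062i)
|111⟩: (0.9983)(0.5368 + 0.3099i)(0.9978) = (0.5347 + 0.3087i)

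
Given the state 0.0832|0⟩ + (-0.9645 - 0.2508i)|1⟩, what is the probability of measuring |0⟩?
0.006922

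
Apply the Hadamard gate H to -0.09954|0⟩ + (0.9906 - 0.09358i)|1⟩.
(0.6301 - 0.06617i)|0⟩ + (-0.7708 + 0.06617i)|1⟩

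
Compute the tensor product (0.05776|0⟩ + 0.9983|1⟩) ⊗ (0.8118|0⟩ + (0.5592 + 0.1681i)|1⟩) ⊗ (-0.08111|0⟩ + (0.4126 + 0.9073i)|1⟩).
-0.003803|000⟩ + (0.01935 + 0.04254i)|001⟩ + (-0.00262 - 0.0007875i)|010⟩ + (0.004517 + 0.03331i)|011⟩ - 0.06573|100⟩ + (0.3344 + 0.7353i)|101⟩ + (-0.04528 - 0.01361i)|110⟩ + (0.07808 + 0.5757i)|111⟩

amp(|b₁b₂…⟩) = product of the factor amplitudes for bits b₁, b₂, …; only kets whose every factor amplitude is nonzero survive.
|000⟩: (0.05776)(0.8118)(-0.08111) = -0.003803
|001⟩: (0.05776)(0.8118)(0.4126 + 0.9073i) = (0.01935 + 0.04254i)
|010⟩: (0.05776)(0.5592 + 0.1681i)(-0.08111) = (-0.00262 - 0.0007875i)
|011⟩: (0.05776)(0.5592 + 0.1681i)(0.4126 + 0.9073i) = (0.004517 + 0.03331i)
|100⟩: (0.9983)(0.8118)(-0.08111) = -0.06573
|101⟩: (0.9983)(0.8118)(0.4126 + 0.9073i) = (0.3344 + 0.7353i)
|110⟩: (0.9983)(0.5592 + 0.1681i)(-0.08111) = (-0.04528 - 0.01361i)
|111⟩: (0.9983)(0.5592 + 0.1681i)(0.4126 + 0.9073i) = (0.07808 + 0.5757i)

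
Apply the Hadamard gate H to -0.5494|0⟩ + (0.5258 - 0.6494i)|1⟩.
(-0.01669 - 0.4592i)|0⟩ + (-0.7603 + 0.4592i)|1⟩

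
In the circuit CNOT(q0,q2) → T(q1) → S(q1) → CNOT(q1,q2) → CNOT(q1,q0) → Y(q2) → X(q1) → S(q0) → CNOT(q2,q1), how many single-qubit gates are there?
5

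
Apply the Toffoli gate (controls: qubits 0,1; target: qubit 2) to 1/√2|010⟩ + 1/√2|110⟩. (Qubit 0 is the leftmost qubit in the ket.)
1/√2|010⟩ + 1/√2|111⟩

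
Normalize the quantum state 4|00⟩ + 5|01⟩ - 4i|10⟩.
0.5298|00⟩ + 0.6623|01⟩ - 0.5298i|10⟩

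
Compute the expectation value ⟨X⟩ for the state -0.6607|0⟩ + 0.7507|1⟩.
-0.992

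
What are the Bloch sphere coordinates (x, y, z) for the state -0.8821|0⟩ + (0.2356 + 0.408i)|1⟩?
(-0.4156, -0.7198, 0.5561)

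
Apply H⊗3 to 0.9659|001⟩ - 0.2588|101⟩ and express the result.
0.25|000⟩ - 0.25|001⟩ + 0.25|010⟩ - 0.25|011⟩ + 0.433|100⟩ - 0.433|101⟩ + 0.433|110⟩ - 0.433|111⟩

H⊗3 gives amp(|y⟩) = (1/2√2) Σ_x (−1)^(x·y) amp(|x⟩), where x·y is the number of positions in which both x and y have a 1.
|000⟩: (0.9659 - 0.2588)/(2√2) = 0.25
|001⟩: (-0.9659 + 0.2588)/(2√2) = -0.25
|010⟩: (0.9659 - 0.2588)/(2√2) = 0.25
|011⟩: (-0.9659 + 0.2588)/(2√2) = -0.25
|100⟩: (0.9659 + 0.2588)/(2√2) = 0.433
|101⟩: (-0.9659 - 0.2588)/(2√2) = -0.433
|110⟩: (0.9659 + 0.2588)/(2√2) = 0.433
|111⟩: (-0.9659 - 0.2588)/(2√2) = -0.433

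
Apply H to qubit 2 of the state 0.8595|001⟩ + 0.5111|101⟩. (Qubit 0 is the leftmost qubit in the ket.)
0.6078|000⟩ - 0.6078|001⟩ + 0.3614|100⟩ - 0.3614|101⟩

H on qubit 2 mixes each pair of kets that differ only in qubit 2: amplitudes (a, b) of (|…0…⟩, |…1…⟩) become ((a + b)/√2, (a − b)/√2). Kets absent from the input have amplitude 0.
(|000⟩, |001⟩): (a, b) = (0, 0.8595) → (0.6078, -0.6078)
(|100⟩, |101⟩): (a, b) = (0, 0.5111) → (0.3614, -0.3614)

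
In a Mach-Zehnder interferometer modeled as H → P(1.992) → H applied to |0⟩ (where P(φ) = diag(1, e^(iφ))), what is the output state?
(0.2956 + 0.4563i)|0⟩ + (0.7044 - 0.4563i)|1⟩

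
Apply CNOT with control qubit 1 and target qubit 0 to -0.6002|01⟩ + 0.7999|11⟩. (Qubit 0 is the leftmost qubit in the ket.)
0.7999|01⟩ - 0.6002|11⟩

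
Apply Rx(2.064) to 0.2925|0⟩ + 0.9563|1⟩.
(0.1501 - 0.8208i)|0⟩ + (0.4907 - 0.2511i)|1⟩

Rx(2.064) = [[cos(θ/2), −i·sin(θ/2)], [−i·sin(θ/2), cos(θ/2)]]; θ = 2.064, cos(θ/2) ≈ 0.513103, sin(θ/2) ≈ 0.858327.
With a = amp(|0⟩) = 0.2925 and b = amp(|1⟩) = 0.9563:
new amp(|0⟩) = (0.513103)·a + (-0.858327i)·b = (0.1501 - 0.8208i)
new amp(|1⟩) = (-0.858327i)·a + (0.513103)·b = (0.4907 - 0.2511i)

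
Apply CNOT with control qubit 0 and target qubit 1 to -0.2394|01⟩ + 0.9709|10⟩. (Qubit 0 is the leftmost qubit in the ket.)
-0.2394|01⟩ + 0.9709|11⟩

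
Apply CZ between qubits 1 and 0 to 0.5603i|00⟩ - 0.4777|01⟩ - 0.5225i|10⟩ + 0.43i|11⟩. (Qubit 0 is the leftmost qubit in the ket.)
0.5603i|00⟩ - 0.4777|01⟩ - 0.5225i|10⟩ - 0.43i|11⟩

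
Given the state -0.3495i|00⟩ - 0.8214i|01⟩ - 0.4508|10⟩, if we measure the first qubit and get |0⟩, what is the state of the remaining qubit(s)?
-0.3915i|0⟩ - 0.9202i|1⟩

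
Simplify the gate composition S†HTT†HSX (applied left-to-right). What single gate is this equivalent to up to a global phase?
X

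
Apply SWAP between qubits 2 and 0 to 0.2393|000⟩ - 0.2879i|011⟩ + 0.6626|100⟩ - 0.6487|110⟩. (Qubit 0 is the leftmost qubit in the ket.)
0.2393|000⟩ + 0.6626|001⟩ - 0.6487|011⟩ - 0.2879i|110⟩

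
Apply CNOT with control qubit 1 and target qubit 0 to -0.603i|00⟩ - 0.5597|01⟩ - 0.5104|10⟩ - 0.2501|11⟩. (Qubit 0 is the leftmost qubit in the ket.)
-0.603i|00⟩ - 0.2501|01⟩ - 0.5104|10⟩ - 0.5597|11⟩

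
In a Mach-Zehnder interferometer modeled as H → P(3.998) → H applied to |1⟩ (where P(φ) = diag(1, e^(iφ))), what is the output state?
(0.8276 + 0.3777i)|0⟩ + (0.1724 - 0.3777i)|1⟩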